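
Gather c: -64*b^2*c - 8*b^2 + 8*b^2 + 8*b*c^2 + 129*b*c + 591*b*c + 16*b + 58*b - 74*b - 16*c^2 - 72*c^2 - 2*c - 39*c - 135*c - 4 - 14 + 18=c^2*(8*b - 88) + c*(-64*b^2 + 720*b - 176)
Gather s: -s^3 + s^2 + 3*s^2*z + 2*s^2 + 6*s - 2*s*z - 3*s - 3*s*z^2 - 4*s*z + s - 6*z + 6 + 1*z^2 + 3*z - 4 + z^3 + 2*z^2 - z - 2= -s^3 + s^2*(3*z + 3) + s*(-3*z^2 - 6*z + 4) + z^3 + 3*z^2 - 4*z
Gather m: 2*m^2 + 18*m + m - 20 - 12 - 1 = 2*m^2 + 19*m - 33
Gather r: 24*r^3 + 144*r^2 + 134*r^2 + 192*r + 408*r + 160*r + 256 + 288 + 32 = 24*r^3 + 278*r^2 + 760*r + 576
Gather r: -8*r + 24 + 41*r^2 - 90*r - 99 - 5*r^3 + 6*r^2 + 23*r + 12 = -5*r^3 + 47*r^2 - 75*r - 63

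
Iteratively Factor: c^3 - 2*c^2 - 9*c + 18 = (c - 2)*(c^2 - 9) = (c - 2)*(c + 3)*(c - 3)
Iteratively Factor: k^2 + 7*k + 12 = (k + 4)*(k + 3)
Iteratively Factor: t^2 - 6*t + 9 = (t - 3)*(t - 3)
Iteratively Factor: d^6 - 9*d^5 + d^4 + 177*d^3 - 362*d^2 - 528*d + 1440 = (d - 3)*(d^5 - 6*d^4 - 17*d^3 + 126*d^2 + 16*d - 480) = (d - 4)*(d - 3)*(d^4 - 2*d^3 - 25*d^2 + 26*d + 120) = (d - 4)*(d - 3)*(d + 4)*(d^3 - 6*d^2 - d + 30) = (d - 4)*(d - 3)^2*(d + 4)*(d^2 - 3*d - 10) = (d - 5)*(d - 4)*(d - 3)^2*(d + 4)*(d + 2)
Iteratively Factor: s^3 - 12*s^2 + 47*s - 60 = (s - 5)*(s^2 - 7*s + 12) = (s - 5)*(s - 3)*(s - 4)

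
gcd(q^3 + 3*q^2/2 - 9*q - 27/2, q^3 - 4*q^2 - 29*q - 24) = q + 3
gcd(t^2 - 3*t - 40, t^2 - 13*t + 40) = t - 8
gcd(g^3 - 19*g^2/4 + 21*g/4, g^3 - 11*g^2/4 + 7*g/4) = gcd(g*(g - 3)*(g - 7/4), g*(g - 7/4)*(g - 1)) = g^2 - 7*g/4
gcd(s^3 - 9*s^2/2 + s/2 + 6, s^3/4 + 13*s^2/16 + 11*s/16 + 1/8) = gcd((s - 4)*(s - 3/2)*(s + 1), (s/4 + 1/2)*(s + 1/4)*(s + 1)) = s + 1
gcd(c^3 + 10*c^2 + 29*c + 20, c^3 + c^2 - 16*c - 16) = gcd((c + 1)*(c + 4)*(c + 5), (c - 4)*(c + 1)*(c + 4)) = c^2 + 5*c + 4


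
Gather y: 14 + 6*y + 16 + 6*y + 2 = 12*y + 32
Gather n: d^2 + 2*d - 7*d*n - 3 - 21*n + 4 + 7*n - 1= d^2 + 2*d + n*(-7*d - 14)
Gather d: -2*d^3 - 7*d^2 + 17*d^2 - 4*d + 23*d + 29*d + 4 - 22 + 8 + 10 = -2*d^3 + 10*d^2 + 48*d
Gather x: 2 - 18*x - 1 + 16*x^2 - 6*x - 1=16*x^2 - 24*x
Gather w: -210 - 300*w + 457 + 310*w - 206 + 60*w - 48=70*w - 7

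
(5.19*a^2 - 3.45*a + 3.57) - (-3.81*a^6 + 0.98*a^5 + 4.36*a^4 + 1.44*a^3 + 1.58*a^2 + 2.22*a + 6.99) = 3.81*a^6 - 0.98*a^5 - 4.36*a^4 - 1.44*a^3 + 3.61*a^2 - 5.67*a - 3.42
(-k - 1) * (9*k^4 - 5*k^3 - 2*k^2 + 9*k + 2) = -9*k^5 - 4*k^4 + 7*k^3 - 7*k^2 - 11*k - 2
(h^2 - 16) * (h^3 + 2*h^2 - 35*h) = h^5 + 2*h^4 - 51*h^3 - 32*h^2 + 560*h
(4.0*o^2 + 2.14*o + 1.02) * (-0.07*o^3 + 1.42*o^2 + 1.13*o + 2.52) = -0.28*o^5 + 5.5302*o^4 + 7.4874*o^3 + 13.9466*o^2 + 6.5454*o + 2.5704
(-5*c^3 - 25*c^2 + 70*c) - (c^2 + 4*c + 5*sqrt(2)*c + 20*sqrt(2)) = -5*c^3 - 26*c^2 - 5*sqrt(2)*c + 66*c - 20*sqrt(2)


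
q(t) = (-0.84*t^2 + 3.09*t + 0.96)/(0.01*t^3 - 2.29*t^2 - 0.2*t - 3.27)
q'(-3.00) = 0.05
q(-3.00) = 0.67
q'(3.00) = 0.14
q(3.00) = -0.11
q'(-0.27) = -1.05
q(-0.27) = -0.02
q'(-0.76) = -0.67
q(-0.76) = 0.42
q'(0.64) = -0.03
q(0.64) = -0.60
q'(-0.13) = -1.03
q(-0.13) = -0.17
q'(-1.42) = -0.16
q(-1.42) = 0.67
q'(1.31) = 0.28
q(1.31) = -0.48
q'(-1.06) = -0.38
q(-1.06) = 0.58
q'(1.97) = 0.24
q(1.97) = -0.30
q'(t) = (3.09 - 1.68*t)/(0.01*t^3 - 2.29*t^2 - 0.2*t - 3.27) + (-0.84*t^2 + 3.09*t + 0.96)*(-0.03*t^2 + 4.58*t + 0.2)/(0.01*t^3 - 2.29*t^2 - 0.2*t - 3.27)^2 = (0.0084*t^4 - 0.0617999999999999*t^3 + 7.2153*t^2 + 9.8904*t - 9.9123)/(0.0001*t^6 - 0.0458*t^5 + 5.2401*t^4 + 0.8506*t^3 + 15.0166*t^2 + 1.308*t + 10.6929)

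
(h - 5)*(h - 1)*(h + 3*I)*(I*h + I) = I*h^4 - 3*h^3 - 5*I*h^3 + 15*h^2 - I*h^2 + 3*h + 5*I*h - 15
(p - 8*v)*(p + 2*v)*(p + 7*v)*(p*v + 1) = p^4*v + p^3*v^2 + p^3 - 58*p^2*v^3 + p^2*v - 112*p*v^4 - 58*p*v^2 - 112*v^3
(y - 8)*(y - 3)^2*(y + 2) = y^4 - 12*y^3 + 29*y^2 + 42*y - 144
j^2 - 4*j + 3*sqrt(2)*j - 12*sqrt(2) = (j - 4)*(j + 3*sqrt(2))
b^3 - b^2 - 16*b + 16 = (b - 4)*(b - 1)*(b + 4)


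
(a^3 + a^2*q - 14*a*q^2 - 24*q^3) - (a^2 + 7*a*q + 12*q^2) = a^3 + a^2*q - a^2 - 14*a*q^2 - 7*a*q - 24*q^3 - 12*q^2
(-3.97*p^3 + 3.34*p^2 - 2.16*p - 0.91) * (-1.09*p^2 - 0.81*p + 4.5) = 4.3273*p^5 - 0.4249*p^4 - 18.216*p^3 + 17.7715*p^2 - 8.9829*p - 4.095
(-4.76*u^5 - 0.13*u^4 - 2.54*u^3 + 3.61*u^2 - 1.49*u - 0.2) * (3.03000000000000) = -14.4228*u^5 - 0.3939*u^4 - 7.6962*u^3 + 10.9383*u^2 - 4.5147*u - 0.606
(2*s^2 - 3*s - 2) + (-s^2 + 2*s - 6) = s^2 - s - 8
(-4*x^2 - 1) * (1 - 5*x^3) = 20*x^5 + 5*x^3 - 4*x^2 - 1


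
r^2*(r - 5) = r^3 - 5*r^2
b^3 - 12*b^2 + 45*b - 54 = (b - 6)*(b - 3)^2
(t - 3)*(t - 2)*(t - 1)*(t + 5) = t^4 - t^3 - 19*t^2 + 49*t - 30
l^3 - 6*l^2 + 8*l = l*(l - 4)*(l - 2)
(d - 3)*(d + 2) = d^2 - d - 6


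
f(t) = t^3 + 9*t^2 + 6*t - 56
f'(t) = 3*t^2 + 18*t + 6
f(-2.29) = -34.55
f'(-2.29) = -19.49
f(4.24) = 207.46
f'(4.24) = 136.25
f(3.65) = 134.43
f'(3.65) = 111.67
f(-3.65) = -6.62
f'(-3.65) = -19.73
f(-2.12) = -37.80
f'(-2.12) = -18.68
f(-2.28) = -34.75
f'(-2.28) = -19.44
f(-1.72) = -44.78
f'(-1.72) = -16.08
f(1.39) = -27.59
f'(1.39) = 36.82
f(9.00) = 1456.00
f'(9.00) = 411.00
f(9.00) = 1456.00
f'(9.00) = 411.00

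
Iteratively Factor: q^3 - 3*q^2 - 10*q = (q - 5)*(q^2 + 2*q) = (q - 5)*(q + 2)*(q)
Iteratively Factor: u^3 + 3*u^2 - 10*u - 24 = (u + 2)*(u^2 + u - 12) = (u + 2)*(u + 4)*(u - 3)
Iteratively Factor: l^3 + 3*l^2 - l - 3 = (l + 3)*(l^2 - 1) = (l + 1)*(l + 3)*(l - 1)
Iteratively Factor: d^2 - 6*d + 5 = (d - 1)*(d - 5)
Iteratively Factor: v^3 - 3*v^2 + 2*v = (v)*(v^2 - 3*v + 2) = v*(v - 1)*(v - 2)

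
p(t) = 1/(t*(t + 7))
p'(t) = -1/(t*(t + 7)^2) - 1/(t^2*(t + 7))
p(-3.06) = -0.08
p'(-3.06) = -0.01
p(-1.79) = -0.11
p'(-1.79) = -0.04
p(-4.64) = -0.09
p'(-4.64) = 0.02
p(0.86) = 0.15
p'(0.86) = -0.19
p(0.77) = 0.17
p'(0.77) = -0.24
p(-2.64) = -0.09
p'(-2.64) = -0.01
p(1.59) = 0.07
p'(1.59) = -0.05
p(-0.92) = -0.18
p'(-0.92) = -0.16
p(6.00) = 0.01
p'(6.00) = 0.00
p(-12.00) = 0.02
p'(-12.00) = 0.00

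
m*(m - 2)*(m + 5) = m^3 + 3*m^2 - 10*m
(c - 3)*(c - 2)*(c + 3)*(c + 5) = c^4 + 3*c^3 - 19*c^2 - 27*c + 90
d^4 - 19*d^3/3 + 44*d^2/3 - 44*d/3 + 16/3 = (d - 2)^2*(d - 4/3)*(d - 1)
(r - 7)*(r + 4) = r^2 - 3*r - 28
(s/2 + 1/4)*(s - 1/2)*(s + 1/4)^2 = s^4/2 + s^3/4 - 3*s^2/32 - s/16 - 1/128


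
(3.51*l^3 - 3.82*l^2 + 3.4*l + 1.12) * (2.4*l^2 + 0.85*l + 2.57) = 8.424*l^5 - 6.1845*l^4 + 13.9337*l^3 - 4.2394*l^2 + 9.69*l + 2.8784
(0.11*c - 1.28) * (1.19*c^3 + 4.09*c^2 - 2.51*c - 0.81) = 0.1309*c^4 - 1.0733*c^3 - 5.5113*c^2 + 3.1237*c + 1.0368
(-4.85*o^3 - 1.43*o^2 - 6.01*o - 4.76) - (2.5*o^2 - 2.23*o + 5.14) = -4.85*o^3 - 3.93*o^2 - 3.78*o - 9.9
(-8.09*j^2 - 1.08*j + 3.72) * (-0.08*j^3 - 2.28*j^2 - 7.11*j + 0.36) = 0.6472*j^5 + 18.5316*j^4 + 59.6847*j^3 - 3.7152*j^2 - 26.838*j + 1.3392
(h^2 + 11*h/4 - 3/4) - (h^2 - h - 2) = 15*h/4 + 5/4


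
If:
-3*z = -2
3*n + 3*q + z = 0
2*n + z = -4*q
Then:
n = -1/9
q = -1/9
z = 2/3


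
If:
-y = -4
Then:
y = 4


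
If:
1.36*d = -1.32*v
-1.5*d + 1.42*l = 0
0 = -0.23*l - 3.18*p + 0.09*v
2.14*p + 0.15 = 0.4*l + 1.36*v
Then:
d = -0.20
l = -0.21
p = 0.02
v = 0.21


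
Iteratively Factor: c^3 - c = (c + 1)*(c^2 - c) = (c - 1)*(c + 1)*(c)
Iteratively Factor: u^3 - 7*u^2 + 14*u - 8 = (u - 4)*(u^2 - 3*u + 2) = (u - 4)*(u - 1)*(u - 2)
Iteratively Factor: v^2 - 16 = (v + 4)*(v - 4)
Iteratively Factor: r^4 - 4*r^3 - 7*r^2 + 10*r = (r + 2)*(r^3 - 6*r^2 + 5*r) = (r - 5)*(r + 2)*(r^2 - r) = (r - 5)*(r - 1)*(r + 2)*(r)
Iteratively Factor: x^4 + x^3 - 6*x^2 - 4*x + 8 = (x - 1)*(x^3 + 2*x^2 - 4*x - 8) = (x - 1)*(x + 2)*(x^2 - 4) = (x - 2)*(x - 1)*(x + 2)*(x + 2)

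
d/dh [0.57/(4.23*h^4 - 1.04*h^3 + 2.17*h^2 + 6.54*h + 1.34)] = (-9.6444*h^3 + 1.7784*h^2 - 2.4738*h - 3.7278)/(4.23*h^4 - 1.04*h^3 + 2.17*h^2 + 6.54*h + 1.34)^2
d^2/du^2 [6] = 0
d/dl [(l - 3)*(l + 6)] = 2*l + 3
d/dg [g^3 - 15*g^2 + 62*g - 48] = 3*g^2 - 30*g + 62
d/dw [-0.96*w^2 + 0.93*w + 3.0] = 0.93 - 1.92*w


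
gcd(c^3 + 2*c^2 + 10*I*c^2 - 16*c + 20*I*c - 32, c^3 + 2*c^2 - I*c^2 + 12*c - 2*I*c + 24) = c + 2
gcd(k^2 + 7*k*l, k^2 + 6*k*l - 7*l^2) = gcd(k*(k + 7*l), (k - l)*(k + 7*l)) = k + 7*l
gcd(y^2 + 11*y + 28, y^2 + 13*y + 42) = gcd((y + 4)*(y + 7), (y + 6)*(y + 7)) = y + 7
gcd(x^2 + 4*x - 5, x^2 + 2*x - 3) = x - 1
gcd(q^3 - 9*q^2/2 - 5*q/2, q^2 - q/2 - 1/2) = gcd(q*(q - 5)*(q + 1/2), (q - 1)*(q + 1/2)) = q + 1/2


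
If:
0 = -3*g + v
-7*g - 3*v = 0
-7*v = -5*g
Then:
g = 0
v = 0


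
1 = 1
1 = 1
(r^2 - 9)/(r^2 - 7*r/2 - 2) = 2*(9 - r^2)/(-2*r^2 + 7*r + 4)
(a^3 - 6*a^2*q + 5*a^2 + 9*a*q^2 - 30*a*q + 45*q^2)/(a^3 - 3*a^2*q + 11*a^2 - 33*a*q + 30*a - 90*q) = (a - 3*q)/(a + 6)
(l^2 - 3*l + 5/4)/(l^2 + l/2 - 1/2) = (l - 5/2)/(l + 1)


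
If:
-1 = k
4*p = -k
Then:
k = -1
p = 1/4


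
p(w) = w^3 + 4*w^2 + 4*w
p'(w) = 3*w^2 + 8*w + 4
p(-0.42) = -1.05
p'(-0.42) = 1.17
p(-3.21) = -4.70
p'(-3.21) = 9.23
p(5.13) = 260.79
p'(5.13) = 123.99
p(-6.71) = -148.86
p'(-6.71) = 85.39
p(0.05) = 0.21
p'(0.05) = 4.41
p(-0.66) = -1.19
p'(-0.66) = 0.03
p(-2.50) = -0.62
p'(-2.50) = 2.75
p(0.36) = 2.01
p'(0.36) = 7.27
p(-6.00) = -96.00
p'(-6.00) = 64.00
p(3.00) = 75.00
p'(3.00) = 55.00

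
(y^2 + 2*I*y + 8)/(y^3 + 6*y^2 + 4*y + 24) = (y + 4*I)/(y^2 + 2*y*(3 + I) + 12*I)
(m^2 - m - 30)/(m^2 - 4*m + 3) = (m^2 - m - 30)/(m^2 - 4*m + 3)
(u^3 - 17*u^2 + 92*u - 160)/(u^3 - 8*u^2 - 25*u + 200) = (u - 4)/(u + 5)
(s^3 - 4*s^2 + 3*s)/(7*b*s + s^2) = (s^2 - 4*s + 3)/(7*b + s)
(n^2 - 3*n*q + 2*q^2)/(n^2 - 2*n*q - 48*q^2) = (-n^2 + 3*n*q - 2*q^2)/(-n^2 + 2*n*q + 48*q^2)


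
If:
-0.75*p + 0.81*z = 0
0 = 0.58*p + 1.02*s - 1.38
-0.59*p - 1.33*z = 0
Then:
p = 0.00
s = 1.35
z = 0.00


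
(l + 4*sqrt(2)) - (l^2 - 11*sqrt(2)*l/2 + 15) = -l^2 + l + 11*sqrt(2)*l/2 - 15 + 4*sqrt(2)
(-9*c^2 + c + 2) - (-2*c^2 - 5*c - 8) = -7*c^2 + 6*c + 10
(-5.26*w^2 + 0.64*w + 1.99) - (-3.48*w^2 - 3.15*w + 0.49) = -1.78*w^2 + 3.79*w + 1.5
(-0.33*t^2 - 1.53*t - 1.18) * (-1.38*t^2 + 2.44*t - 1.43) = 0.4554*t^4 + 1.3062*t^3 - 1.6329*t^2 - 0.6913*t + 1.6874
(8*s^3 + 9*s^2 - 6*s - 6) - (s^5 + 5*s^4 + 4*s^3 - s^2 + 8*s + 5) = -s^5 - 5*s^4 + 4*s^3 + 10*s^2 - 14*s - 11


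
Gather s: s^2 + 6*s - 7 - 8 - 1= s^2 + 6*s - 16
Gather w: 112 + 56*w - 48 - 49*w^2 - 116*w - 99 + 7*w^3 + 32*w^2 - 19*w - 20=7*w^3 - 17*w^2 - 79*w - 55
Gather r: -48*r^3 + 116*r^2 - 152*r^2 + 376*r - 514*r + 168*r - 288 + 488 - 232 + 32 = -48*r^3 - 36*r^2 + 30*r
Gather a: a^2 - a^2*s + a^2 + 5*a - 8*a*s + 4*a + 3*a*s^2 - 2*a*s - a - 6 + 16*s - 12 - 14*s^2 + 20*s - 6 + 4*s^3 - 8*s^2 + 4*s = a^2*(2 - s) + a*(3*s^2 - 10*s + 8) + 4*s^3 - 22*s^2 + 40*s - 24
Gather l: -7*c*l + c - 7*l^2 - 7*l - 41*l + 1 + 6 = c - 7*l^2 + l*(-7*c - 48) + 7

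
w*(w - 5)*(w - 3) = w^3 - 8*w^2 + 15*w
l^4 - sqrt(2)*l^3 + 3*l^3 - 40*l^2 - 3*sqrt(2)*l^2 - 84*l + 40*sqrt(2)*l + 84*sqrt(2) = (l - 6)*(l + 2)*(l + 7)*(l - sqrt(2))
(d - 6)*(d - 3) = d^2 - 9*d + 18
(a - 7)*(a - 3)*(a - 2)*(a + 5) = a^4 - 7*a^3 - 19*a^2 + 163*a - 210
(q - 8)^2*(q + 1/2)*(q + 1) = q^4 - 29*q^3/2 + 81*q^2/2 + 88*q + 32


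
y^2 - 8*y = y*(y - 8)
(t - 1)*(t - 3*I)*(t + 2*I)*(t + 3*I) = t^4 - t^3 + 2*I*t^3 + 9*t^2 - 2*I*t^2 - 9*t + 18*I*t - 18*I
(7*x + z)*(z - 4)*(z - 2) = 7*x*z^2 - 42*x*z + 56*x + z^3 - 6*z^2 + 8*z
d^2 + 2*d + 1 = (d + 1)^2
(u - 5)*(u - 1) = u^2 - 6*u + 5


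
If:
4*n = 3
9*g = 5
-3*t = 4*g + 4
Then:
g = 5/9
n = 3/4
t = -56/27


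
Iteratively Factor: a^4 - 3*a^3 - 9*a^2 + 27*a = (a + 3)*(a^3 - 6*a^2 + 9*a) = (a - 3)*(a + 3)*(a^2 - 3*a) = (a - 3)^2*(a + 3)*(a)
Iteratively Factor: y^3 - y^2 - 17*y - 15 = (y - 5)*(y^2 + 4*y + 3) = (y - 5)*(y + 1)*(y + 3)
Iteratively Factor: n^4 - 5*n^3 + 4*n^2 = (n)*(n^3 - 5*n^2 + 4*n) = n^2*(n^2 - 5*n + 4) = n^2*(n - 1)*(n - 4)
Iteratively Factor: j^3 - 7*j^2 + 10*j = (j - 5)*(j^2 - 2*j) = j*(j - 5)*(j - 2)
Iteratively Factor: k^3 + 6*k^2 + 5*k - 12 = (k + 3)*(k^2 + 3*k - 4) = (k - 1)*(k + 3)*(k + 4)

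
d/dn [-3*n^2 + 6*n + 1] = 6 - 6*n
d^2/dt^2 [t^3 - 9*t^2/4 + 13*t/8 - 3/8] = 6*t - 9/2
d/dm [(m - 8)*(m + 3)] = 2*m - 5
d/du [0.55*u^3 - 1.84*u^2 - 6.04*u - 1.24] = 1.65*u^2 - 3.68*u - 6.04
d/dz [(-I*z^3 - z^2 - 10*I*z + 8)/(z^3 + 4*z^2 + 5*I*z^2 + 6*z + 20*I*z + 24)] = (z^4*(6 - 4*I) + z^3*(40 + 8*I) + z^2*(-80 - 52*I) + z*(-112 - 80*I) - 48 - 400*I)/(z^6 + z^5*(8 + 10*I) + z^4*(3 + 80*I) + z^3*(-104 + 220*I) + z^2*(-172 + 480*I) + z*(288 + 960*I) + 576)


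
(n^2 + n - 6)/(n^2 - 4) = (n + 3)/(n + 2)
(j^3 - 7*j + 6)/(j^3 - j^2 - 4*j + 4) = (j + 3)/(j + 2)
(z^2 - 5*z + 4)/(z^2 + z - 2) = (z - 4)/(z + 2)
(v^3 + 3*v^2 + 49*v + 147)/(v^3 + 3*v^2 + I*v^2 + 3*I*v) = (v^2 + 49)/(v*(v + I))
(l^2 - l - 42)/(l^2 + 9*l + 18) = (l - 7)/(l + 3)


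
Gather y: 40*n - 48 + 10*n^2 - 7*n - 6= 10*n^2 + 33*n - 54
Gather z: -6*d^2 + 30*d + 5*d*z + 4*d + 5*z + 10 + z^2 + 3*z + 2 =-6*d^2 + 34*d + z^2 + z*(5*d + 8) + 12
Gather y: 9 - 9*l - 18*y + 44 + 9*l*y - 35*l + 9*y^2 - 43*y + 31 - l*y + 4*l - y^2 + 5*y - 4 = -40*l + 8*y^2 + y*(8*l - 56) + 80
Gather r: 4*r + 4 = 4*r + 4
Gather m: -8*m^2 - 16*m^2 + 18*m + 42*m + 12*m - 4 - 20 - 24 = -24*m^2 + 72*m - 48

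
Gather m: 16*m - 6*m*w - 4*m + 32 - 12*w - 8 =m*(12 - 6*w) - 12*w + 24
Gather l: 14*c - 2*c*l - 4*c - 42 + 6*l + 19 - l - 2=10*c + l*(5 - 2*c) - 25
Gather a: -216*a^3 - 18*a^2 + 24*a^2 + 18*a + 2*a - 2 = -216*a^3 + 6*a^2 + 20*a - 2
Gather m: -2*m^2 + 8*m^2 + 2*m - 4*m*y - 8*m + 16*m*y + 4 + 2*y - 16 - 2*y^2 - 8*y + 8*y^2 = 6*m^2 + m*(12*y - 6) + 6*y^2 - 6*y - 12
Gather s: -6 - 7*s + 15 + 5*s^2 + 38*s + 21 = 5*s^2 + 31*s + 30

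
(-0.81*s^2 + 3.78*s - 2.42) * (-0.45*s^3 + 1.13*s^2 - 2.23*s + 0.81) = 0.3645*s^5 - 2.6163*s^4 + 7.1667*s^3 - 11.8201*s^2 + 8.4584*s - 1.9602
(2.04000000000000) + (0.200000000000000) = 2.24000000000000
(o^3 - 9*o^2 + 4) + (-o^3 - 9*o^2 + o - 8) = -18*o^2 + o - 4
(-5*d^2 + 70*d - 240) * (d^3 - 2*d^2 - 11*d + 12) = -5*d^5 + 80*d^4 - 325*d^3 - 350*d^2 + 3480*d - 2880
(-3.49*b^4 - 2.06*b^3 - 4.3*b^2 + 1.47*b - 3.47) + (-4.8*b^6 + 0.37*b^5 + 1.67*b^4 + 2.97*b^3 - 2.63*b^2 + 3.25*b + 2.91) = -4.8*b^6 + 0.37*b^5 - 1.82*b^4 + 0.91*b^3 - 6.93*b^2 + 4.72*b - 0.56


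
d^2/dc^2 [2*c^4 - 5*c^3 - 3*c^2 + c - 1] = 24*c^2 - 30*c - 6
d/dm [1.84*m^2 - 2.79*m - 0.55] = 3.68*m - 2.79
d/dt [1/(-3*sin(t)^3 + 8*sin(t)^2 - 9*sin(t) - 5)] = (9*sin(t)^2 - 16*sin(t) + 9)*cos(t)/(3*sin(t)^3 - 8*sin(t)^2 + 9*sin(t) + 5)^2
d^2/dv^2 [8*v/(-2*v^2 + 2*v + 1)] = 32*(2*v*(2*v - 1)^2 + (3*v - 1)*(-2*v^2 + 2*v + 1))/(-2*v^2 + 2*v + 1)^3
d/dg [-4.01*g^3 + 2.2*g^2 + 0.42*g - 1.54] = -12.03*g^2 + 4.4*g + 0.42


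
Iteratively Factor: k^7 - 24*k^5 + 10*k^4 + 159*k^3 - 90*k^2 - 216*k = (k)*(k^6 - 24*k^4 + 10*k^3 + 159*k^2 - 90*k - 216) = k*(k - 3)*(k^5 + 3*k^4 - 15*k^3 - 35*k^2 + 54*k + 72) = k*(k - 3)*(k + 1)*(k^4 + 2*k^3 - 17*k^2 - 18*k + 72) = k*(k - 3)^2*(k + 1)*(k^3 + 5*k^2 - 2*k - 24) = k*(k - 3)^2*(k - 2)*(k + 1)*(k^2 + 7*k + 12) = k*(k - 3)^2*(k - 2)*(k + 1)*(k + 4)*(k + 3)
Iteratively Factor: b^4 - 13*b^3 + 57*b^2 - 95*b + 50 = (b - 1)*(b^3 - 12*b^2 + 45*b - 50) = (b - 5)*(b - 1)*(b^2 - 7*b + 10) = (b - 5)^2*(b - 1)*(b - 2)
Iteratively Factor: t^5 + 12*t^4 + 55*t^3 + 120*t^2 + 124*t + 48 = (t + 2)*(t^4 + 10*t^3 + 35*t^2 + 50*t + 24) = (t + 1)*(t + 2)*(t^3 + 9*t^2 + 26*t + 24) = (t + 1)*(t + 2)^2*(t^2 + 7*t + 12) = (t + 1)*(t + 2)^2*(t + 4)*(t + 3)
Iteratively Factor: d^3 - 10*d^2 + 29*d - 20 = (d - 4)*(d^2 - 6*d + 5) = (d - 4)*(d - 1)*(d - 5)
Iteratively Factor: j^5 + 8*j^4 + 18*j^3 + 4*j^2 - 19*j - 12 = (j + 4)*(j^4 + 4*j^3 + 2*j^2 - 4*j - 3) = (j + 1)*(j + 4)*(j^3 + 3*j^2 - j - 3) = (j + 1)^2*(j + 4)*(j^2 + 2*j - 3) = (j + 1)^2*(j + 3)*(j + 4)*(j - 1)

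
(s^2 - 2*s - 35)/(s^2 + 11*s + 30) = (s - 7)/(s + 6)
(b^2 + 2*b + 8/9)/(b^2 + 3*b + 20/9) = (3*b + 2)/(3*b + 5)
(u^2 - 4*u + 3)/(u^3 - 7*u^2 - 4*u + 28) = (u^2 - 4*u + 3)/(u^3 - 7*u^2 - 4*u + 28)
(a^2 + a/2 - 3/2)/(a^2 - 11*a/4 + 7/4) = 2*(2*a + 3)/(4*a - 7)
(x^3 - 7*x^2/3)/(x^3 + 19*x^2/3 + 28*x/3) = x*(3*x - 7)/(3*x^2 + 19*x + 28)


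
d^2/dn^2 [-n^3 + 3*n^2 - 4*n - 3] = 6 - 6*n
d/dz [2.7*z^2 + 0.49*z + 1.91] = 5.4*z + 0.49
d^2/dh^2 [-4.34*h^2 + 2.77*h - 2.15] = -8.68000000000000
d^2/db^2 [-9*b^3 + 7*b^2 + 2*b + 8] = 14 - 54*b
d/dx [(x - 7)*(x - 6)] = 2*x - 13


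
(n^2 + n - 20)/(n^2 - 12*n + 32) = (n + 5)/(n - 8)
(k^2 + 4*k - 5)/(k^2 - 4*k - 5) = (-k^2 - 4*k + 5)/(-k^2 + 4*k + 5)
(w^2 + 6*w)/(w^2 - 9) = w*(w + 6)/(w^2 - 9)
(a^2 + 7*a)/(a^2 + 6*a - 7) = a/(a - 1)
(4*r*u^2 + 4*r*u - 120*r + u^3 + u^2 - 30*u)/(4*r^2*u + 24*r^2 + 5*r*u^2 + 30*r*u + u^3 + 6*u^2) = (u - 5)/(r + u)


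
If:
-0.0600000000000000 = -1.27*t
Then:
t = 0.05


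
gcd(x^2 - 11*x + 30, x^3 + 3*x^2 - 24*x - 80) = x - 5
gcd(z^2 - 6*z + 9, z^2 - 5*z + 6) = z - 3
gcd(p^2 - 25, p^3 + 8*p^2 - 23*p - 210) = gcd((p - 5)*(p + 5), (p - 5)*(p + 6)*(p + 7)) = p - 5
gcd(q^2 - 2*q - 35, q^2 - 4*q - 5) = 1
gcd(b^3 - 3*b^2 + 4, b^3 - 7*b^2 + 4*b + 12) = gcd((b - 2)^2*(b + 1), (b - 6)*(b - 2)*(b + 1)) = b^2 - b - 2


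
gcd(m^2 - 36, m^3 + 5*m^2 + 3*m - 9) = 1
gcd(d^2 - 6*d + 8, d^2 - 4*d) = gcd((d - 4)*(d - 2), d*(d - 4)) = d - 4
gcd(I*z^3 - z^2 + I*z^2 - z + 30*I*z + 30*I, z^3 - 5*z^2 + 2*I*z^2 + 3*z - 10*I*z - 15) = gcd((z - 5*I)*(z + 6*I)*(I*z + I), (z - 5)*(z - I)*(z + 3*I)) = 1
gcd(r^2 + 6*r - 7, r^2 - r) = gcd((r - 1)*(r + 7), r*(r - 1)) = r - 1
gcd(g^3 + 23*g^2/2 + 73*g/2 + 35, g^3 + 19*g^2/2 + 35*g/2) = g^2 + 19*g/2 + 35/2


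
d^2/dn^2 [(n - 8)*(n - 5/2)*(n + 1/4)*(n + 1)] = 12*n^2 - 111*n/2 + 57/4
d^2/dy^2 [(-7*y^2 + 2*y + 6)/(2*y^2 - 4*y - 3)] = 6*(-16*y^3 - 18*y^2 - 36*y + 15)/(8*y^6 - 48*y^5 + 60*y^4 + 80*y^3 - 90*y^2 - 108*y - 27)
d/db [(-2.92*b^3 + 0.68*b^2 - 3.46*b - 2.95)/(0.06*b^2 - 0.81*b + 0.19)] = (-0.1752*b^4 + 4.7304*b^3 - 2.0076*b^2 + 0.6124*b - 3.0469)/(0.0036*b^4 - 0.0972*b^3 + 0.6789*b^2 - 0.3078*b + 0.0361)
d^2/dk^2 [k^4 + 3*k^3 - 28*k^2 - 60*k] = 12*k^2 + 18*k - 56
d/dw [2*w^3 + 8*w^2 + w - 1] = 6*w^2 + 16*w + 1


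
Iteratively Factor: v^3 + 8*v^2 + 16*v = (v)*(v^2 + 8*v + 16) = v*(v + 4)*(v + 4)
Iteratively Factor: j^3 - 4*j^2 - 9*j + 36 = (j - 3)*(j^2 - j - 12) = (j - 4)*(j - 3)*(j + 3)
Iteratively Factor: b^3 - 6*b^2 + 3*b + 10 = (b - 5)*(b^2 - b - 2) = (b - 5)*(b - 2)*(b + 1)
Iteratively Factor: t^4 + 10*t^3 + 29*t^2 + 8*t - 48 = (t - 1)*(t^3 + 11*t^2 + 40*t + 48) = (t - 1)*(t + 4)*(t^2 + 7*t + 12) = (t - 1)*(t + 4)^2*(t + 3)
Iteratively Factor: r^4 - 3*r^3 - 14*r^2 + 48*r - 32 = (r - 4)*(r^3 + r^2 - 10*r + 8) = (r - 4)*(r + 4)*(r^2 - 3*r + 2) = (r - 4)*(r - 1)*(r + 4)*(r - 2)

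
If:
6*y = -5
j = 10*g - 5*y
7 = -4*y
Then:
No Solution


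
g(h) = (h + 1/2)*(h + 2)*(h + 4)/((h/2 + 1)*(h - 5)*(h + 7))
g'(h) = -(h + 1/2)*(h + 2)*(h + 4)/((h/2 + 1)*(h - 5)*(h + 7)^2) + (h + 1/2)*(h + 2)/((h/2 + 1)*(h - 5)*(h + 7)) + (h + 1/2)*(h + 4)/((h/2 + 1)*(h - 5)*(h + 7)) + (h + 2)*(h + 4)/((h/2 + 1)*(h - 5)*(h + 7)) - (h + 1/2)*(h + 2)*(h + 4)/((h/2 + 1)*(h - 5)^2*(h + 7)) - (h + 1/2)*(h + 2)*(h + 4)/(2*(h/2 + 1)^2*(h - 5)*(h + 7)) = (-5*h^2 - 148*h - 323)/(h^4 + 4*h^3 - 66*h^2 - 140*h + 1225)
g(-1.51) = 0.14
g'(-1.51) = -0.09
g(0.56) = -0.29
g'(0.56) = -0.36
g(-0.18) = -0.07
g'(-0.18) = -0.24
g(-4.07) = -0.02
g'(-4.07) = 0.28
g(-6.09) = -2.32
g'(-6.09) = 3.86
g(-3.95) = 0.01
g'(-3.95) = 0.25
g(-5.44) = -0.87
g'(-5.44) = 1.26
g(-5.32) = -0.73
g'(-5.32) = 1.07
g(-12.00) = 2.16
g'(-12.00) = 0.10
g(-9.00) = 3.04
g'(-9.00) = 0.77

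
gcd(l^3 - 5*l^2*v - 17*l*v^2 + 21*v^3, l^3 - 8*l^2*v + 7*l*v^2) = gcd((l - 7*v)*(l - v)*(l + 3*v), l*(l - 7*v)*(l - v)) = l^2 - 8*l*v + 7*v^2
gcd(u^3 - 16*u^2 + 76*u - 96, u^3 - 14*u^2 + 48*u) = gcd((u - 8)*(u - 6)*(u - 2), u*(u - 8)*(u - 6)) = u^2 - 14*u + 48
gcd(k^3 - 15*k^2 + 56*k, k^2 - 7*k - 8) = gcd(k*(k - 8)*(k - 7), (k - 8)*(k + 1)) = k - 8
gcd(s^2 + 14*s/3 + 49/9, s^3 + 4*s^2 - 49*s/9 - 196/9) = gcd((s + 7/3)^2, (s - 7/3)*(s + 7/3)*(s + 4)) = s + 7/3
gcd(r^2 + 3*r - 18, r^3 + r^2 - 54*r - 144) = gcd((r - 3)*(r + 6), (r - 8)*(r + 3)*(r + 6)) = r + 6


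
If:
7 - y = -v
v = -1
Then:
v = -1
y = 6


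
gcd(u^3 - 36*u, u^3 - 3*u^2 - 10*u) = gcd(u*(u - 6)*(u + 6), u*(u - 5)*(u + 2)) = u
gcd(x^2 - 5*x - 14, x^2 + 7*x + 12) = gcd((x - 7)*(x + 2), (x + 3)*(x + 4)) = 1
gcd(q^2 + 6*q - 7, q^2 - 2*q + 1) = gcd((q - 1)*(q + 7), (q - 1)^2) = q - 1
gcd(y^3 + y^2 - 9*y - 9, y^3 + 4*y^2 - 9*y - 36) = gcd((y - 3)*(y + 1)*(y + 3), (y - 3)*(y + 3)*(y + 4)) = y^2 - 9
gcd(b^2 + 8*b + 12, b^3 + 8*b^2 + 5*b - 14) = b + 2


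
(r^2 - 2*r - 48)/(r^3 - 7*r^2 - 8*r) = (r + 6)/(r*(r + 1))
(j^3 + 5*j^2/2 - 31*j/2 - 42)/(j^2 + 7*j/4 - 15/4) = 2*(2*j^2 - j - 28)/(4*j - 5)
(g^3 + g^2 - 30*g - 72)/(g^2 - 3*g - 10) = (-g^3 - g^2 + 30*g + 72)/(-g^2 + 3*g + 10)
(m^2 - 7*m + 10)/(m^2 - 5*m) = (m - 2)/m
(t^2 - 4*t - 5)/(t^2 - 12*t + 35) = (t + 1)/(t - 7)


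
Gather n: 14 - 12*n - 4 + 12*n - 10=0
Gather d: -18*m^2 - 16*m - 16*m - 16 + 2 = -18*m^2 - 32*m - 14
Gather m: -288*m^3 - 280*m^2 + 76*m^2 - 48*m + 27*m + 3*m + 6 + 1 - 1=-288*m^3 - 204*m^2 - 18*m + 6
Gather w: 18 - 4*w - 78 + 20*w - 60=16*w - 120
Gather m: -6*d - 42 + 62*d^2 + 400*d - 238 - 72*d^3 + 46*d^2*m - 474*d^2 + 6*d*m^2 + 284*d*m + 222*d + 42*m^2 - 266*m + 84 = -72*d^3 - 412*d^2 + 616*d + m^2*(6*d + 42) + m*(46*d^2 + 284*d - 266) - 196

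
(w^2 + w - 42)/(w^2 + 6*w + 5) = (w^2 + w - 42)/(w^2 + 6*w + 5)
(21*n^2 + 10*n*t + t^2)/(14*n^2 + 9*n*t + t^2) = (3*n + t)/(2*n + t)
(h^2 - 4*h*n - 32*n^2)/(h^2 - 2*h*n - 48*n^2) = (h + 4*n)/(h + 6*n)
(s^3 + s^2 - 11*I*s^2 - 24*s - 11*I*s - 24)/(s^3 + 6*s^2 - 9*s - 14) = (s^2 - 11*I*s - 24)/(s^2 + 5*s - 14)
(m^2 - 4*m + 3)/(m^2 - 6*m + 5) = (m - 3)/(m - 5)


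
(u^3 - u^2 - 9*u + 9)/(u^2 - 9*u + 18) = (u^2 + 2*u - 3)/(u - 6)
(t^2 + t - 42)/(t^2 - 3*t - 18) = (t + 7)/(t + 3)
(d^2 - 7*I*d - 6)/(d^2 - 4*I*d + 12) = (d - I)/(d + 2*I)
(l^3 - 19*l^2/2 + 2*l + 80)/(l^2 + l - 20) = (l^2 - 11*l/2 - 20)/(l + 5)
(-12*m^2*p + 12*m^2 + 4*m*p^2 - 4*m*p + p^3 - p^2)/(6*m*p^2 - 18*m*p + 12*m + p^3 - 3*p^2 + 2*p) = (-2*m + p)/(p - 2)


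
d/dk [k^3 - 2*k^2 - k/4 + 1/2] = 3*k^2 - 4*k - 1/4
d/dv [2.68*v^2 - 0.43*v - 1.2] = 5.36*v - 0.43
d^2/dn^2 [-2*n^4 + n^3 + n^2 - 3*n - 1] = -24*n^2 + 6*n + 2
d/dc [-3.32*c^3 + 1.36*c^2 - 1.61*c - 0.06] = -9.96*c^2 + 2.72*c - 1.61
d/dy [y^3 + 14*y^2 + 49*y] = 3*y^2 + 28*y + 49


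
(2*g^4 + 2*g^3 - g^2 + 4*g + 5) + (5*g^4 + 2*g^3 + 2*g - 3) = 7*g^4 + 4*g^3 - g^2 + 6*g + 2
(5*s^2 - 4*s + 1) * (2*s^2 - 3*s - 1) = 10*s^4 - 23*s^3 + 9*s^2 + s - 1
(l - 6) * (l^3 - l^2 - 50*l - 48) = l^4 - 7*l^3 - 44*l^2 + 252*l + 288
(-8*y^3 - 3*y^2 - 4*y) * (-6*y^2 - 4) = 48*y^5 + 18*y^4 + 56*y^3 + 12*y^2 + 16*y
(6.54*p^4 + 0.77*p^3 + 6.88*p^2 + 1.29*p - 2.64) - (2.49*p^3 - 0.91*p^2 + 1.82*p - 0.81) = 6.54*p^4 - 1.72*p^3 + 7.79*p^2 - 0.53*p - 1.83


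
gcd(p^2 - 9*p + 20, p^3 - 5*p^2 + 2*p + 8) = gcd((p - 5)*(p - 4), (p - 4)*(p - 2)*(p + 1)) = p - 4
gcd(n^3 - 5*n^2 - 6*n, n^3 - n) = n^2 + n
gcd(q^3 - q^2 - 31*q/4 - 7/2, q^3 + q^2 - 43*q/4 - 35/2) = q^2 - 3*q/2 - 7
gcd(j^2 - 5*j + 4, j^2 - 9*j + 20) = j - 4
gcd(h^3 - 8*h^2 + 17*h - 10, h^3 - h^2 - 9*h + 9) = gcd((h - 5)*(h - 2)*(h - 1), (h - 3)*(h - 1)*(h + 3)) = h - 1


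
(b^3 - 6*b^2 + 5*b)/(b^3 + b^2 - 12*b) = (b^2 - 6*b + 5)/(b^2 + b - 12)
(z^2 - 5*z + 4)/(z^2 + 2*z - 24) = (z - 1)/(z + 6)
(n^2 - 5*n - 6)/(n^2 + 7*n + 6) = (n - 6)/(n + 6)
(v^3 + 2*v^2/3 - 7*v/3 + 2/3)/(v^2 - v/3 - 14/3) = (3*v^2 - 4*v + 1)/(3*v - 7)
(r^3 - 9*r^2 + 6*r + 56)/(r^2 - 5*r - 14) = r - 4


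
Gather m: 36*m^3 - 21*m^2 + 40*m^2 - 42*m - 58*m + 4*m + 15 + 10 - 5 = 36*m^3 + 19*m^2 - 96*m + 20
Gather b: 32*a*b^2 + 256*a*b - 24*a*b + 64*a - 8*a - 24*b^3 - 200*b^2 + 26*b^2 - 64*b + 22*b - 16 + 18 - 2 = 56*a - 24*b^3 + b^2*(32*a - 174) + b*(232*a - 42)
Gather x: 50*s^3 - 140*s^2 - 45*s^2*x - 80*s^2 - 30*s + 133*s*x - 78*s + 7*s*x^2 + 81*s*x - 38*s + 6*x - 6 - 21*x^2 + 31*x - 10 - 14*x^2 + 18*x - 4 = 50*s^3 - 220*s^2 - 146*s + x^2*(7*s - 35) + x*(-45*s^2 + 214*s + 55) - 20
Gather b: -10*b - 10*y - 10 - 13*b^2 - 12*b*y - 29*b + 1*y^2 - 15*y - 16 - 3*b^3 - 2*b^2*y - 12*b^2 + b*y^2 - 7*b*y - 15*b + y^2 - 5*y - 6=-3*b^3 + b^2*(-2*y - 25) + b*(y^2 - 19*y - 54) + 2*y^2 - 30*y - 32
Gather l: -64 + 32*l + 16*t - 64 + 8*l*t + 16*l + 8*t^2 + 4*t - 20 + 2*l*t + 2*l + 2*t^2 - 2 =l*(10*t + 50) + 10*t^2 + 20*t - 150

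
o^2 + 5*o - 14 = (o - 2)*(o + 7)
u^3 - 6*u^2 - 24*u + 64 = (u - 8)*(u - 2)*(u + 4)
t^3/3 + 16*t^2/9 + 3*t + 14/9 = (t/3 + 1/3)*(t + 2)*(t + 7/3)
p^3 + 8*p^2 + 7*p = p*(p + 1)*(p + 7)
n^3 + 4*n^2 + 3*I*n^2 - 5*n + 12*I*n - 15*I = (n - 1)*(n + 5)*(n + 3*I)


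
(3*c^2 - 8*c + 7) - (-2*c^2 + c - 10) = 5*c^2 - 9*c + 17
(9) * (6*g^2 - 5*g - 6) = 54*g^2 - 45*g - 54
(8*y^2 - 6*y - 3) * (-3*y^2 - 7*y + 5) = -24*y^4 - 38*y^3 + 91*y^2 - 9*y - 15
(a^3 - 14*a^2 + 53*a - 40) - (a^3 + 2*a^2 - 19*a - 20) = -16*a^2 + 72*a - 20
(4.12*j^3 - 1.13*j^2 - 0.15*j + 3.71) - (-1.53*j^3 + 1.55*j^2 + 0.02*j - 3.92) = 5.65*j^3 - 2.68*j^2 - 0.17*j + 7.63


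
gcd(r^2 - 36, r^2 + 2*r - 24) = r + 6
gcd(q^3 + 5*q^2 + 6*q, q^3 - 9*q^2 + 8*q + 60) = q + 2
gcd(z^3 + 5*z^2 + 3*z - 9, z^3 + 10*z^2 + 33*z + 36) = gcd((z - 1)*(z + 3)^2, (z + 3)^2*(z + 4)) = z^2 + 6*z + 9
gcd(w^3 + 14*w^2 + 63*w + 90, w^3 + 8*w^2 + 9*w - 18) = w^2 + 9*w + 18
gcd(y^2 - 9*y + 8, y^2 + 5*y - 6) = y - 1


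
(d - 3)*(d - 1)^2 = d^3 - 5*d^2 + 7*d - 3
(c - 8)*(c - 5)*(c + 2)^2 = c^4 - 9*c^3 - 8*c^2 + 108*c + 160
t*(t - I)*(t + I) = t^3 + t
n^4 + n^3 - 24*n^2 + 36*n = n*(n - 3)*(n - 2)*(n + 6)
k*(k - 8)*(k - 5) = k^3 - 13*k^2 + 40*k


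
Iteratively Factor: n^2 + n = (n + 1)*(n)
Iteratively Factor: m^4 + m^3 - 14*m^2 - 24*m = (m)*(m^3 + m^2 - 14*m - 24) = m*(m + 2)*(m^2 - m - 12) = m*(m + 2)*(m + 3)*(m - 4)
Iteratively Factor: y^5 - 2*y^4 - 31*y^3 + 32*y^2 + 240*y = (y + 4)*(y^4 - 6*y^3 - 7*y^2 + 60*y) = y*(y + 4)*(y^3 - 6*y^2 - 7*y + 60) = y*(y + 3)*(y + 4)*(y^2 - 9*y + 20) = y*(y - 4)*(y + 3)*(y + 4)*(y - 5)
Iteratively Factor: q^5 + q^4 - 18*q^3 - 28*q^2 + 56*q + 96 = (q + 3)*(q^4 - 2*q^3 - 12*q^2 + 8*q + 32) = (q - 4)*(q + 3)*(q^3 + 2*q^2 - 4*q - 8) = (q - 4)*(q + 2)*(q + 3)*(q^2 - 4) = (q - 4)*(q - 2)*(q + 2)*(q + 3)*(q + 2)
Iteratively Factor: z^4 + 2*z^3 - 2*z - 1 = (z + 1)*(z^3 + z^2 - z - 1) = (z + 1)^2*(z^2 - 1) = (z - 1)*(z + 1)^2*(z + 1)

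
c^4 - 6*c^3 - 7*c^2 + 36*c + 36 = (c - 6)*(c - 3)*(c + 1)*(c + 2)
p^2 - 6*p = p*(p - 6)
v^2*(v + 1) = v^3 + v^2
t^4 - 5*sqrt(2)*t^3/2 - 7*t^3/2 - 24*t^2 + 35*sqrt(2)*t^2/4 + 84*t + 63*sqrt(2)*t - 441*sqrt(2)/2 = (t - 7/2)*(t - 3*sqrt(2))^2*(t + 7*sqrt(2)/2)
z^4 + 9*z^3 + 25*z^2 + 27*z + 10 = (z + 1)^2*(z + 2)*(z + 5)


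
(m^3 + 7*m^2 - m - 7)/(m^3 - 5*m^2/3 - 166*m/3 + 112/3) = 3*(m^2 - 1)/(3*m^2 - 26*m + 16)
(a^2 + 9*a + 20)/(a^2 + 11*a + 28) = (a + 5)/(a + 7)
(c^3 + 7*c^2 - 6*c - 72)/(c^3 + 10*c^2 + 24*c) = (c - 3)/c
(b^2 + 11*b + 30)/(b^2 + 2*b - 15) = (b + 6)/(b - 3)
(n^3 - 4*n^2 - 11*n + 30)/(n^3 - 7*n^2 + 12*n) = (n^3 - 4*n^2 - 11*n + 30)/(n*(n^2 - 7*n + 12))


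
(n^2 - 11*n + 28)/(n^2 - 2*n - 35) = (n - 4)/(n + 5)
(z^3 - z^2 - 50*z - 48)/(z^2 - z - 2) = (z^2 - 2*z - 48)/(z - 2)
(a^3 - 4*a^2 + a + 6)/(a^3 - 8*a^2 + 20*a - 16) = (a^2 - 2*a - 3)/(a^2 - 6*a + 8)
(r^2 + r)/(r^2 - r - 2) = r/(r - 2)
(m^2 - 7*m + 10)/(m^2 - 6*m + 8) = (m - 5)/(m - 4)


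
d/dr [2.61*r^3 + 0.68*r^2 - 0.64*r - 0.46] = 7.83*r^2 + 1.36*r - 0.64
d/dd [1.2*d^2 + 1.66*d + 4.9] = 2.4*d + 1.66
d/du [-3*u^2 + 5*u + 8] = 5 - 6*u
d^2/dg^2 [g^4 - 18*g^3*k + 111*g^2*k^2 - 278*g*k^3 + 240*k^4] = 12*g^2 - 108*g*k + 222*k^2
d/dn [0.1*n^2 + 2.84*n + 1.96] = 0.2*n + 2.84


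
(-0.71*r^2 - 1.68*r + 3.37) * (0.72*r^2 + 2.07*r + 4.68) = -0.5112*r^4 - 2.6793*r^3 - 4.374*r^2 - 0.8865*r + 15.7716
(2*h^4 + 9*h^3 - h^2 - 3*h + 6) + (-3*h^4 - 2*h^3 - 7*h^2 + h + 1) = -h^4 + 7*h^3 - 8*h^2 - 2*h + 7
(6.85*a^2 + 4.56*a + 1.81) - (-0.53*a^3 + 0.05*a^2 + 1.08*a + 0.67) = 0.53*a^3 + 6.8*a^2 + 3.48*a + 1.14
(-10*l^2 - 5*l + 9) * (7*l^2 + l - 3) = -70*l^4 - 45*l^3 + 88*l^2 + 24*l - 27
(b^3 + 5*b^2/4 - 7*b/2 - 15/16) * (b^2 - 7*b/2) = b^5 - 9*b^4/4 - 63*b^3/8 + 181*b^2/16 + 105*b/32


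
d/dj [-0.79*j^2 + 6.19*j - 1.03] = 6.19 - 1.58*j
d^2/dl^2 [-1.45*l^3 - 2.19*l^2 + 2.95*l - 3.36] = -8.7*l - 4.38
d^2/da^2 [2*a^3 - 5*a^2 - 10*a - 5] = 12*a - 10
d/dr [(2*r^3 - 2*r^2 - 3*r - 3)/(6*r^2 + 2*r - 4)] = (6*r^4 + 4*r^3 - 5*r^2 + 26*r + 9)/(2*(9*r^4 + 6*r^3 - 11*r^2 - 4*r + 4))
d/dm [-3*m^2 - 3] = -6*m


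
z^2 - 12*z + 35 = (z - 7)*(z - 5)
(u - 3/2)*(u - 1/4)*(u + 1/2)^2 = u^4 - 3*u^3/4 - 9*u^2/8 - u/16 + 3/32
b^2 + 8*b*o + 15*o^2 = (b + 3*o)*(b + 5*o)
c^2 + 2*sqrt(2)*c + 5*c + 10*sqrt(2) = (c + 5)*(c + 2*sqrt(2))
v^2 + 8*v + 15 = (v + 3)*(v + 5)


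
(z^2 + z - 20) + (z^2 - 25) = 2*z^2 + z - 45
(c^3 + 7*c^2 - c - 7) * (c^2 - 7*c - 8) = c^5 - 58*c^3 - 56*c^2 + 57*c + 56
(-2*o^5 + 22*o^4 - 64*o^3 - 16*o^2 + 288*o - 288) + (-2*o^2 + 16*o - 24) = -2*o^5 + 22*o^4 - 64*o^3 - 18*o^2 + 304*o - 312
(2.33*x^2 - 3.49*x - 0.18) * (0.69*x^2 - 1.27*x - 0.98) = 1.6077*x^4 - 5.3672*x^3 + 2.0247*x^2 + 3.6488*x + 0.1764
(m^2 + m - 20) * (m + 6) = m^3 + 7*m^2 - 14*m - 120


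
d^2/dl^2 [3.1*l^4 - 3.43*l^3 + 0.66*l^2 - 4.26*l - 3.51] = 37.2*l^2 - 20.58*l + 1.32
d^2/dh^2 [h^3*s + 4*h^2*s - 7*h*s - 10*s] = 2*s*(3*h + 4)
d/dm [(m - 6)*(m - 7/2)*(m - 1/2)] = 3*m^2 - 20*m + 103/4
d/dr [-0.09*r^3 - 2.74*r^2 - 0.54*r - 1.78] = -0.27*r^2 - 5.48*r - 0.54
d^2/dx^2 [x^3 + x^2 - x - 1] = 6*x + 2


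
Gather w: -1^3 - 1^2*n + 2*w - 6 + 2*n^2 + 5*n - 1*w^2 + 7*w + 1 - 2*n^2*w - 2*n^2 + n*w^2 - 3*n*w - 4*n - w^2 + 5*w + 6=w^2*(n - 2) + w*(-2*n^2 - 3*n + 14)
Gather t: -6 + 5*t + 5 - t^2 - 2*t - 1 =-t^2 + 3*t - 2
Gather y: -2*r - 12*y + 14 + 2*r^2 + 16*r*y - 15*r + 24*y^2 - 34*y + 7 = 2*r^2 - 17*r + 24*y^2 + y*(16*r - 46) + 21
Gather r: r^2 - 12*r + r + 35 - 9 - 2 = r^2 - 11*r + 24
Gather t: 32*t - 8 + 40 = 32*t + 32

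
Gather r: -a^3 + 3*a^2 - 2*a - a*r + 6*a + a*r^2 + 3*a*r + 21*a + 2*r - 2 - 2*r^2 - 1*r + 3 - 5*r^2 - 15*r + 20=-a^3 + 3*a^2 + 25*a + r^2*(a - 7) + r*(2*a - 14) + 21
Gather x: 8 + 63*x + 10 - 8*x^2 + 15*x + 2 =-8*x^2 + 78*x + 20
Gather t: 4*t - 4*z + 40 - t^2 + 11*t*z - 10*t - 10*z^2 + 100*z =-t^2 + t*(11*z - 6) - 10*z^2 + 96*z + 40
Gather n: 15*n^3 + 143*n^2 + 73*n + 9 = 15*n^3 + 143*n^2 + 73*n + 9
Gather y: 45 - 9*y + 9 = 54 - 9*y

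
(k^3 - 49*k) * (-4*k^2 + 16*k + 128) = -4*k^5 + 16*k^4 + 324*k^3 - 784*k^2 - 6272*k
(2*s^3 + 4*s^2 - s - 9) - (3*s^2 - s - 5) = 2*s^3 + s^2 - 4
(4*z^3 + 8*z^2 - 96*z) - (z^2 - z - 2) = 4*z^3 + 7*z^2 - 95*z + 2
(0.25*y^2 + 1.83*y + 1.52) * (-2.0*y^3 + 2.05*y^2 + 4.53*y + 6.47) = -0.5*y^5 - 3.1475*y^4 + 1.844*y^3 + 13.0234*y^2 + 18.7257*y + 9.8344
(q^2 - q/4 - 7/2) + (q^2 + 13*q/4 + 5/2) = 2*q^2 + 3*q - 1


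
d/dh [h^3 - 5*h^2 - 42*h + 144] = 3*h^2 - 10*h - 42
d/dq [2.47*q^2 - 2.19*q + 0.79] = 4.94*q - 2.19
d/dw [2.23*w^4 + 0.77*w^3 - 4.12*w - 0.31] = 8.92*w^3 + 2.31*w^2 - 4.12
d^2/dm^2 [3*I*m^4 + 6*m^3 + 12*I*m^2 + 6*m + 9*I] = 36*I*m^2 + 36*m + 24*I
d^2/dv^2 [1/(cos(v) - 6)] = (sin(v)^2 - 6*cos(v) + 1)/(cos(v) - 6)^3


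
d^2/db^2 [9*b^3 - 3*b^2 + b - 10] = 54*b - 6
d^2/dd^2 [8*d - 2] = 0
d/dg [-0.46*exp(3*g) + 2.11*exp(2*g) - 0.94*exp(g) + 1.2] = (-1.38*exp(2*g) + 4.22*exp(g) - 0.94)*exp(g)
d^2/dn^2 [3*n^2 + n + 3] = 6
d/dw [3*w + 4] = 3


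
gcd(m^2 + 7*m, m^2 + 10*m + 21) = m + 7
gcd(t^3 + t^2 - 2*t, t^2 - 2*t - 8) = t + 2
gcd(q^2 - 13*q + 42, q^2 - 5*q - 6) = q - 6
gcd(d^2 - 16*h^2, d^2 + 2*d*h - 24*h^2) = d - 4*h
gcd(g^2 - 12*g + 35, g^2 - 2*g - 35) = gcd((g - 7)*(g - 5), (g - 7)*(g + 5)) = g - 7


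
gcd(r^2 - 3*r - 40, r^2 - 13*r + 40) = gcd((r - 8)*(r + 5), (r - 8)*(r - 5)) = r - 8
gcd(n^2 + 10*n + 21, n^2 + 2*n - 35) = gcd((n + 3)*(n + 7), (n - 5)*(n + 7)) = n + 7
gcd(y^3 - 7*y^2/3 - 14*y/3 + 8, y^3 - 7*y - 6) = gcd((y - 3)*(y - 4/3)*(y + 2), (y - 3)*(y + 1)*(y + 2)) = y^2 - y - 6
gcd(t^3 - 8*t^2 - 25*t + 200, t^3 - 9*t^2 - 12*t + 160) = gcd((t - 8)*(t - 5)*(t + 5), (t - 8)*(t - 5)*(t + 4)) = t^2 - 13*t + 40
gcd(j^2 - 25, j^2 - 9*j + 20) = j - 5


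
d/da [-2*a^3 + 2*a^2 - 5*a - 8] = -6*a^2 + 4*a - 5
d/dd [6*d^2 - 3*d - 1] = 12*d - 3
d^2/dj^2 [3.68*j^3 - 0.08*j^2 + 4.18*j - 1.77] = 22.08*j - 0.16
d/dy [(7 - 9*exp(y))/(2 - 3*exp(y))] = 3*exp(y)/(3*exp(y) - 2)^2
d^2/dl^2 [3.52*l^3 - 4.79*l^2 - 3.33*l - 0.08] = 21.12*l - 9.58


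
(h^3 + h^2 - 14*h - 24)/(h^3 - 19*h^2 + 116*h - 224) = (h^2 + 5*h + 6)/(h^2 - 15*h + 56)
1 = 1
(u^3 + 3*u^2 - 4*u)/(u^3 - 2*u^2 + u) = (u + 4)/(u - 1)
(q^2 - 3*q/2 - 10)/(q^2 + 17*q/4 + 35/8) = 4*(q - 4)/(4*q + 7)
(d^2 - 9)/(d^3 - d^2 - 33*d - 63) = (d - 3)/(d^2 - 4*d - 21)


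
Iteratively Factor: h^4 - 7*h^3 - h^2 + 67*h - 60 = (h - 1)*(h^3 - 6*h^2 - 7*h + 60) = (h - 1)*(h + 3)*(h^2 - 9*h + 20) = (h - 4)*(h - 1)*(h + 3)*(h - 5)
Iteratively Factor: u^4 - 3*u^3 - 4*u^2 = (u - 4)*(u^3 + u^2) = u*(u - 4)*(u^2 + u) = u^2*(u - 4)*(u + 1)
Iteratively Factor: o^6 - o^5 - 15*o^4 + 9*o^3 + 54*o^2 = (o - 3)*(o^5 + 2*o^4 - 9*o^3 - 18*o^2) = o*(o - 3)*(o^4 + 2*o^3 - 9*o^2 - 18*o) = o^2*(o - 3)*(o^3 + 2*o^2 - 9*o - 18) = o^2*(o - 3)*(o + 3)*(o^2 - o - 6) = o^2*(o - 3)*(o + 2)*(o + 3)*(o - 3)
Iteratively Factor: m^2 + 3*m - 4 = (m - 1)*(m + 4)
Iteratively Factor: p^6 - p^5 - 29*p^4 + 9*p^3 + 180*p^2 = (p + 4)*(p^5 - 5*p^4 - 9*p^3 + 45*p^2) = (p - 3)*(p + 4)*(p^4 - 2*p^3 - 15*p^2) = p*(p - 3)*(p + 4)*(p^3 - 2*p^2 - 15*p) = p*(p - 5)*(p - 3)*(p + 4)*(p^2 + 3*p) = p^2*(p - 5)*(p - 3)*(p + 4)*(p + 3)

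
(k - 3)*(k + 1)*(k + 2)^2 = k^4 + 2*k^3 - 7*k^2 - 20*k - 12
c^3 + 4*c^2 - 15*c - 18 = (c - 3)*(c + 1)*(c + 6)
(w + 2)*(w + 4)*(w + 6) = w^3 + 12*w^2 + 44*w + 48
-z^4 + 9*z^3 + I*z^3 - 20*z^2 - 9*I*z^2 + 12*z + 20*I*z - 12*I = (z - 6)*(z - 2)*(I*z + 1)*(I*z - I)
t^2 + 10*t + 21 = (t + 3)*(t + 7)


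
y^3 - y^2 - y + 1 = (y - 1)^2*(y + 1)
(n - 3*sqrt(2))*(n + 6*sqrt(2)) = n^2 + 3*sqrt(2)*n - 36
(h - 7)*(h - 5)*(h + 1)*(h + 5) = h^4 - 6*h^3 - 32*h^2 + 150*h + 175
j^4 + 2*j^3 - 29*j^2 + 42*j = j*(j - 3)*(j - 2)*(j + 7)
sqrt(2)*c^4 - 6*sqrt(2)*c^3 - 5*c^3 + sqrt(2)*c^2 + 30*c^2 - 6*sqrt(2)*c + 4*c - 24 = (c - 6)*(c - 2*sqrt(2))*(c - sqrt(2))*(sqrt(2)*c + 1)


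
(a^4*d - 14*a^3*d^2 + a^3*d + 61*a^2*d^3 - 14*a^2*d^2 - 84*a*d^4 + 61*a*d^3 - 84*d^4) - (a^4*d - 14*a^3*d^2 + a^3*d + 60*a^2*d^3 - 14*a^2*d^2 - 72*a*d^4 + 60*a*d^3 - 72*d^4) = a^2*d^3 - 12*a*d^4 + a*d^3 - 12*d^4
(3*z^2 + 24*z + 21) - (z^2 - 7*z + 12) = 2*z^2 + 31*z + 9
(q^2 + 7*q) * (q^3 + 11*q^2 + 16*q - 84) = q^5 + 18*q^4 + 93*q^3 + 28*q^2 - 588*q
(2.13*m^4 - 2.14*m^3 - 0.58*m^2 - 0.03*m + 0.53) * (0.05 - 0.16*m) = -0.3408*m^5 + 0.4489*m^4 - 0.0142*m^3 - 0.0242*m^2 - 0.0863*m + 0.0265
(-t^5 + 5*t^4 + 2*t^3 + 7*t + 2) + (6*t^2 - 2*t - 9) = -t^5 + 5*t^4 + 2*t^3 + 6*t^2 + 5*t - 7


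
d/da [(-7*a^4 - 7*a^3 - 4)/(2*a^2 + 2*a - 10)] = (-7*a^2*(4*a + 3)*(a^2 + a - 5) + (2*a + 1)*(7*a^4 + 7*a^3 + 4))/(2*(a^2 + a - 5)^2)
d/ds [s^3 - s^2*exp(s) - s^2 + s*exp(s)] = -s^2*exp(s) + 3*s^2 - s*exp(s) - 2*s + exp(s)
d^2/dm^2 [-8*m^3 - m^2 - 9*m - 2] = -48*m - 2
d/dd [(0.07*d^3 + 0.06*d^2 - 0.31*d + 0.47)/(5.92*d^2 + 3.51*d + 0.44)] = (0.4144*d^4 + 0.4914*d^3 + 2.1382*d^2 - 5.512*d - 1.7861)/(35.0464*d^4 + 41.5584*d^3 + 17.5297*d^2 + 3.0888*d + 0.1936)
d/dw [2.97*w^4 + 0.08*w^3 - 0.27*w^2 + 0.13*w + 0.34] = 11.88*w^3 + 0.24*w^2 - 0.54*w + 0.13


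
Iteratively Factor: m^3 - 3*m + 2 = (m + 2)*(m^2 - 2*m + 1) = (m - 1)*(m + 2)*(m - 1)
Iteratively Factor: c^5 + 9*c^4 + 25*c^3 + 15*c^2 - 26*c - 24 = (c + 2)*(c^4 + 7*c^3 + 11*c^2 - 7*c - 12) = (c - 1)*(c + 2)*(c^3 + 8*c^2 + 19*c + 12) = (c - 1)*(c + 2)*(c + 3)*(c^2 + 5*c + 4) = (c - 1)*(c + 2)*(c + 3)*(c + 4)*(c + 1)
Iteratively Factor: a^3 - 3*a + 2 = (a - 1)*(a^2 + a - 2) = (a - 1)*(a + 2)*(a - 1)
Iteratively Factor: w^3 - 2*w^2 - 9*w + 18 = (w - 2)*(w^2 - 9) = (w - 3)*(w - 2)*(w + 3)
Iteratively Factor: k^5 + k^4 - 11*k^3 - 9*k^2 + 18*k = (k)*(k^4 + k^3 - 11*k^2 - 9*k + 18) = k*(k - 3)*(k^3 + 4*k^2 + k - 6) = k*(k - 3)*(k + 3)*(k^2 + k - 2) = k*(k - 3)*(k - 1)*(k + 3)*(k + 2)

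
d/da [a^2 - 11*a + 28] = 2*a - 11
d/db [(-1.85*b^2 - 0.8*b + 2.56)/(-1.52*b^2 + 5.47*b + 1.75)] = (-11.3355*b^2 + 1.3074*b - 15.4032)/(2.3104*b^4 - 16.6288*b^3 + 24.6009*b^2 + 19.145*b + 3.0625)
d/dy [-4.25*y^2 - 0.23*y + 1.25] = -8.5*y - 0.23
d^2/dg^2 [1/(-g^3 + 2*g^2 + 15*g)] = 2*(g*(3*g - 2)*(-g^2 + 2*g + 15) + (-3*g^2 + 4*g + 15)^2)/(g^3*(-g^2 + 2*g + 15)^3)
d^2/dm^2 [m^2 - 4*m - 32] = 2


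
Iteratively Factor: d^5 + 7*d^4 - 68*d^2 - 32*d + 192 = (d + 4)*(d^4 + 3*d^3 - 12*d^2 - 20*d + 48) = (d + 4)^2*(d^3 - d^2 - 8*d + 12) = (d + 3)*(d + 4)^2*(d^2 - 4*d + 4) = (d - 2)*(d + 3)*(d + 4)^2*(d - 2)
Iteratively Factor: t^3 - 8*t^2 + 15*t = (t)*(t^2 - 8*t + 15) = t*(t - 3)*(t - 5)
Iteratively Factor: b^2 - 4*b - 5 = (b - 5)*(b + 1)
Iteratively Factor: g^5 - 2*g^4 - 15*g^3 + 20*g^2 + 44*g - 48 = (g + 2)*(g^4 - 4*g^3 - 7*g^2 + 34*g - 24) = (g - 4)*(g + 2)*(g^3 - 7*g + 6) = (g - 4)*(g + 2)*(g + 3)*(g^2 - 3*g + 2) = (g - 4)*(g - 2)*(g + 2)*(g + 3)*(g - 1)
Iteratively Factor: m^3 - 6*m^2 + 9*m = (m)*(m^2 - 6*m + 9) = m*(m - 3)*(m - 3)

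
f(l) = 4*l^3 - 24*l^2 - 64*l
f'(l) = 12*l^2 - 48*l - 64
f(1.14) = -98.22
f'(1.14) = -103.12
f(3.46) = -343.07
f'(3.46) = -86.42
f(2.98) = -298.00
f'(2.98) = -100.48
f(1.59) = -146.36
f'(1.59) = -109.98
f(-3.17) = -165.71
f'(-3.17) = 208.75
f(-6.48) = -1681.44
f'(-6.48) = 750.92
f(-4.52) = -570.43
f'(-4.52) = 398.12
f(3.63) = -357.24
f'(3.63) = -80.12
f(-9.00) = -4284.00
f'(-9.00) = 1340.00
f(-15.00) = -17940.00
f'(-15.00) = 3356.00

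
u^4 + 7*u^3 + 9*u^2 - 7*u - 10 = (u - 1)*(u + 1)*(u + 2)*(u + 5)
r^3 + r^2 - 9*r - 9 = (r - 3)*(r + 1)*(r + 3)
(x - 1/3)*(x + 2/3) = x^2 + x/3 - 2/9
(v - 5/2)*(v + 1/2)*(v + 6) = v^3 + 4*v^2 - 53*v/4 - 15/2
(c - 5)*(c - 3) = c^2 - 8*c + 15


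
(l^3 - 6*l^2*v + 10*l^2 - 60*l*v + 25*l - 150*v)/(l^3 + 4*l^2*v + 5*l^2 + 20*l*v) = (l^2 - 6*l*v + 5*l - 30*v)/(l*(l + 4*v))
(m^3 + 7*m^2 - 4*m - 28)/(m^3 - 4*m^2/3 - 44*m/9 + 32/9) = 9*(m^2 + 5*m - 14)/(9*m^2 - 30*m + 16)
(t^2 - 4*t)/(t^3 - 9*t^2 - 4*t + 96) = t/(t^2 - 5*t - 24)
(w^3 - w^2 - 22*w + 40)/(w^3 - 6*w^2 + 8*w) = (w + 5)/w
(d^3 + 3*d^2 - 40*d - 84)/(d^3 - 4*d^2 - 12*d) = (d + 7)/d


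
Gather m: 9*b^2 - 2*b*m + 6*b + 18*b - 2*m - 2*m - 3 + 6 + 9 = 9*b^2 + 24*b + m*(-2*b - 4) + 12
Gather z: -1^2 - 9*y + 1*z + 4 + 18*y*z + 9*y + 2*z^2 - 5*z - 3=2*z^2 + z*(18*y - 4)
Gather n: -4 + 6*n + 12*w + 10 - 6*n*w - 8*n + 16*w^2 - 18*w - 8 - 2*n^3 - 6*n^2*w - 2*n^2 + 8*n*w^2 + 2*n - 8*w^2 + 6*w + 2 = -2*n^3 + n^2*(-6*w - 2) + n*(8*w^2 - 6*w) + 8*w^2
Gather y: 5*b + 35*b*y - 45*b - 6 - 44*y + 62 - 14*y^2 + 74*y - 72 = -40*b - 14*y^2 + y*(35*b + 30) - 16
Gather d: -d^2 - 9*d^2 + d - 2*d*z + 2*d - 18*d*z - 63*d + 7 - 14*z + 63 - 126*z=-10*d^2 + d*(-20*z - 60) - 140*z + 70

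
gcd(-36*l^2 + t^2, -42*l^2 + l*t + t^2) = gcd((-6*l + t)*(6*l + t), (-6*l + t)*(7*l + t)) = -6*l + t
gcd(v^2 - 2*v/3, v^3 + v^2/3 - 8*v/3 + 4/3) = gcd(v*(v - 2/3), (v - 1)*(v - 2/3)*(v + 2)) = v - 2/3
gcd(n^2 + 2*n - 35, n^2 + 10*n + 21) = n + 7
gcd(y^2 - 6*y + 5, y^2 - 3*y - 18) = 1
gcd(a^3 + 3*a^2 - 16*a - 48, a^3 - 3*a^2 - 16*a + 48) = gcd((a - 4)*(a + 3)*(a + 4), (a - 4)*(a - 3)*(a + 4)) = a^2 - 16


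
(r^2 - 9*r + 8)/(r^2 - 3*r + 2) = (r - 8)/(r - 2)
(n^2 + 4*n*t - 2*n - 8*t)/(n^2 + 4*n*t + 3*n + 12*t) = (n - 2)/(n + 3)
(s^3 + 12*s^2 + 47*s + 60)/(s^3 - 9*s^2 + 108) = (s^2 + 9*s + 20)/(s^2 - 12*s + 36)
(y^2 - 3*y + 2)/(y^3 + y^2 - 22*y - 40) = (y^2 - 3*y + 2)/(y^3 + y^2 - 22*y - 40)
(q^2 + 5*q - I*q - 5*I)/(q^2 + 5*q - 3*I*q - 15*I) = (q - I)/(q - 3*I)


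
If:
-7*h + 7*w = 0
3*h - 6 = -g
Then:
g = 6 - 3*w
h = w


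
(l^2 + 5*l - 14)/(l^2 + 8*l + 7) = (l - 2)/(l + 1)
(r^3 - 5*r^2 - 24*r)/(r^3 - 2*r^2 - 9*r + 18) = r*(r - 8)/(r^2 - 5*r + 6)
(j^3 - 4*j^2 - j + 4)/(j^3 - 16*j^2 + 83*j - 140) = (j^2 - 1)/(j^2 - 12*j + 35)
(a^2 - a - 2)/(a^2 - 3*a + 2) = (a + 1)/(a - 1)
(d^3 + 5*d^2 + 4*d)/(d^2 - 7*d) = (d^2 + 5*d + 4)/(d - 7)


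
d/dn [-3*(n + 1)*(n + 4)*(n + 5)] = -9*n^2 - 60*n - 87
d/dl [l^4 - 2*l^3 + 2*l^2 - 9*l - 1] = 4*l^3 - 6*l^2 + 4*l - 9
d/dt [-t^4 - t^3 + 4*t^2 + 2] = t*(-4*t^2 - 3*t + 8)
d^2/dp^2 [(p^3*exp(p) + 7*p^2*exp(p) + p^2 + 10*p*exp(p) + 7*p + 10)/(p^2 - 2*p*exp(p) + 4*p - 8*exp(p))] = (2*((p*exp(p) + 6*exp(p) - 1)*(p^3*exp(p) + 7*p^2*exp(p) + p^2 + 10*p*exp(p) + 7*p + 10) + 2*(p*exp(p) - p + 5*exp(p) - 2)*(p^3*exp(p) + 10*p^2*exp(p) + 24*p*exp(p) + 2*p + 10*exp(p) + 7))*(p^2 - 2*p*exp(p) + 4*p - 8*exp(p)) + (p^2 - 2*p*exp(p) + 4*p - 8*exp(p))^2*(p^3*exp(p) + 13*p^2*exp(p) + 44*p*exp(p) + 34*exp(p) + 2) + 8*(p*exp(p) - p + 5*exp(p) - 2)^2*(p^3*exp(p) + 7*p^2*exp(p) + p^2 + 10*p*exp(p) + 7*p + 10))/(p^2 - 2*p*exp(p) + 4*p - 8*exp(p))^3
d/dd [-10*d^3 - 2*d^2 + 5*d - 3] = -30*d^2 - 4*d + 5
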